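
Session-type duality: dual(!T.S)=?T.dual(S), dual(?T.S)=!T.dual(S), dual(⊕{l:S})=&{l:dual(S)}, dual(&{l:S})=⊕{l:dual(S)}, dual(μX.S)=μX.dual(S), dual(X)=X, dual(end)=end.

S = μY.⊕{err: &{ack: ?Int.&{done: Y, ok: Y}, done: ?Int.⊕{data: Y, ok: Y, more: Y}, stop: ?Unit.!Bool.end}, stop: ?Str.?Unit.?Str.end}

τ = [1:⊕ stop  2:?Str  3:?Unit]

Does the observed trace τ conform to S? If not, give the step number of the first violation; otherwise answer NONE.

NONE

step 1: ⊕ stop  ✓  cont: ?Str.?Unit.?Str.end
step 2: ?Str  ✓  cont: ?Unit.?Str.end
step 3: ?Unit  ✓  cont: ?Str.end
all 3 steps conform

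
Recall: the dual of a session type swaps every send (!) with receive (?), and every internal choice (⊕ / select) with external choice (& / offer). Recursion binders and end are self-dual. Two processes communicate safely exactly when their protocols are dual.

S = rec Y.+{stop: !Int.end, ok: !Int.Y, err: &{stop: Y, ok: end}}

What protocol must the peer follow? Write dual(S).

rec Y ↦ rec Y  (μ self-dual)
  +{stop,ok,err} ↦ &{stop,ok,err}  (select→offer)
    [stop]
      !Int ↦ ?Int
        end self-dual
    [ok]
      !Int ↦ ?Int
        Y self-dual
    [err]
      &{stop,ok} ↦ +{stop,ok}  (&→⊕)
        [stop]
          Y self-dual
        [ok]
          end self-dual

rec Y.&{stop: ?Int.end, ok: ?Int.Y, err: +{stop: Y, ok: end}}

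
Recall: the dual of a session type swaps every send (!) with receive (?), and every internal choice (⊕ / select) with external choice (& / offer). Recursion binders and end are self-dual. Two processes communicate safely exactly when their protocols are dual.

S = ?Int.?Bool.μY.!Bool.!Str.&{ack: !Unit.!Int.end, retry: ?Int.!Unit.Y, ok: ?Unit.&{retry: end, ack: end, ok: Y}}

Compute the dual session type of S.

!Int.!Bool.μY.?Bool.?Str.⊕{ack: ?Unit.?Int.end, retry: !Int.?Unit.Y, ok: !Unit.⊕{retry: end, ack: end, ok: Y}}

?Int → !Int
  ?Bool → !Bool
    μY → μY  (rec unchanged)
      !Bool → ?Bool
        !Str → ?Str
          &{ack,retry,ok} → ⊕{ack,retry,ok}  (offer→select)
            • ack:
              !Unit → ?Unit
                !Int → ?Int
                  end ↦ end
            • retry:
              ?Int → !Int
                !Unit → ?Unit
                  Y ↦ Y
            • ok:
              ?Unit → !Unit
                &{retry,ack,ok} → ⊕{retry,ack,ok}  (offer→select)
                  • retry:
                    end ↦ end
                  • ack:
                    end ↦ end
                  • ok:
                    Y ↦ Y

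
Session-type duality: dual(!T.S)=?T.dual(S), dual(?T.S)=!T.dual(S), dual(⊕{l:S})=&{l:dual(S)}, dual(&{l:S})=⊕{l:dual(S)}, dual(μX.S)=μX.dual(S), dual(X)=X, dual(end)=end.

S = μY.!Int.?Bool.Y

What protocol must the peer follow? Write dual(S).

μY.?Int.!Bool.Y

μY ↦ μY  (binder kept)
  !Int ↦ ?Int
    ?Bool ↦ !Bool
      Y self-dual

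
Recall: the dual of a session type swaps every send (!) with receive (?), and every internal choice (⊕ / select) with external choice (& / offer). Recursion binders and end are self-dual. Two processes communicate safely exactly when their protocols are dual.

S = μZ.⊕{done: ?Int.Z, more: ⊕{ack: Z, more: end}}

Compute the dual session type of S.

μZ = μZ  (μ self-dual)
  ⊕{done,more} = &{done,more}  (select→offer)
    case done:
      ?Int = !Int
        Z self-dual
    case more:
      ⊕{ack,more} = &{ack,more}  (select→offer)
        case ack:
          Z self-dual
        case more:
          end self-dual

μZ.&{done: !Int.Z, more: &{ack: Z, more: end}}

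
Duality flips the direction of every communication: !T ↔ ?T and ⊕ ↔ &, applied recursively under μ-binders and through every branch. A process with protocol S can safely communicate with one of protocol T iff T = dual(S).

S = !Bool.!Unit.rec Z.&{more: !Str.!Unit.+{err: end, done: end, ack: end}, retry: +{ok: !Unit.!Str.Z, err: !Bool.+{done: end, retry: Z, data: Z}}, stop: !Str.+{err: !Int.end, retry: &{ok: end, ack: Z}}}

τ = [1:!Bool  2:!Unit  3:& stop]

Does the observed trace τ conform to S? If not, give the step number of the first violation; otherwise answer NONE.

@1 !Bool  ✓  now at !Unit.rec Z.…
@2 !Unit  ✓  now at rec Z.…
@3 & stop  ✓  now at !Str.+{err: !Int.end, retry: &{ok: end, ack: rec Z.…}}
τ conforms to S (length 3)

NONE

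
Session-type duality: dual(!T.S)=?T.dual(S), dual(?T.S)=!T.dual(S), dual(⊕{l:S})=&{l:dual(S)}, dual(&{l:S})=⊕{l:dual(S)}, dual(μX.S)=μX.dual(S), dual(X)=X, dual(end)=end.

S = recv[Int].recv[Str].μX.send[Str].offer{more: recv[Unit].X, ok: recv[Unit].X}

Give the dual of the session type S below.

recv[Int] ↦ send[Int]
  recv[Str] ↦ send[Str]
    μX ↦ μX  (binder kept)
      send[Str] ↦ recv[Str]
        offer{more,ok} ↦ select{more,ok}  (&→⊕)
          • more:
            recv[Unit] ↦ send[Unit]
              dual(X) = X
          • ok:
            recv[Unit] ↦ send[Unit]
              dual(X) = X

send[Int].send[Str].μX.recv[Str].select{more: send[Unit].X, ok: send[Unit].X}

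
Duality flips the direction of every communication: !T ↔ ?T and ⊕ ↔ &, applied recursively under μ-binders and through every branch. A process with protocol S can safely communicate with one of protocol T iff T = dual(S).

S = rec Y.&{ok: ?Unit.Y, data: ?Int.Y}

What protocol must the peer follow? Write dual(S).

rec Y = rec Y  (binder kept)
  &{ok,data} = +{ok,data}  (external→internal)
    • ok:
      ?Unit = !Unit
        Y self-dual
    • data:
      ?Int = !Int
        Y self-dual

rec Y.+{ok: !Unit.Y, data: !Int.Y}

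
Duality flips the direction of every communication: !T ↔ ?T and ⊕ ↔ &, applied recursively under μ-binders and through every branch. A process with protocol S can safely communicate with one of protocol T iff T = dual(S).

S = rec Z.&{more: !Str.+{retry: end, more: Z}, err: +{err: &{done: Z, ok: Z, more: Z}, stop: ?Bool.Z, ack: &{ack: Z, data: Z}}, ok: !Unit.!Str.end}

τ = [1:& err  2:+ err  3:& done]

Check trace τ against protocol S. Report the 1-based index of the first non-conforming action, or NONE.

step 1: & err  match  state: +{err: &{done: rec Z.…, ok: rec Z.…, more: rec Z.…}, stop: ?Bool.rec Z.…, ack: &{ack: rec Z.…, data: rec Z.…}}
step 2: + err  match  state: &{done: rec Z.…, ok: rec Z.…, more: rec Z.…}
step 3: & done  match  state: rec Z.…
all 3 steps conform

NONE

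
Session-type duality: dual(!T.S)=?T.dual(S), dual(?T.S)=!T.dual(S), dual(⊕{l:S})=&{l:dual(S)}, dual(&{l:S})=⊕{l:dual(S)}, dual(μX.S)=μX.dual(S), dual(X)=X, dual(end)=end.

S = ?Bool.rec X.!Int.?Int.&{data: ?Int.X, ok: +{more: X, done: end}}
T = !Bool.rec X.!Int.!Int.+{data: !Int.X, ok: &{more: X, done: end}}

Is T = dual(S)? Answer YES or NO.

?Bool ‖ !Bool  match
  rec X ‖ rec X  match (μ self-dual)
    !Int ‖ !Int  ✗ same direction on both sides — not dual

NO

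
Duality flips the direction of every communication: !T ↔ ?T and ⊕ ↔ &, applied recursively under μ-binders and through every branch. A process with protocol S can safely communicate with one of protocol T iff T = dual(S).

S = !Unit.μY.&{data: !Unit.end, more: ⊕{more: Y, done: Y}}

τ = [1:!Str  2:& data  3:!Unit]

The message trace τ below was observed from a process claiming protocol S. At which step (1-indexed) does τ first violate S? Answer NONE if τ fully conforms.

[1] got !Str, protocol expects !Unit  ✗

1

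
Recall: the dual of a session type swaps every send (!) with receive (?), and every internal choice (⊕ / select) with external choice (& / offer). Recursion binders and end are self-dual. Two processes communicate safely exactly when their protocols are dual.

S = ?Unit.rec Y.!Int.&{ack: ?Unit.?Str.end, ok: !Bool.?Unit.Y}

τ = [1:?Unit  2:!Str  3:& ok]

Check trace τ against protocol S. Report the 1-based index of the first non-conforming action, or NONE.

[1] ?Unit  ok  residual = rec Y.…
[2] got !Str, protocol expects !Int  ✗

2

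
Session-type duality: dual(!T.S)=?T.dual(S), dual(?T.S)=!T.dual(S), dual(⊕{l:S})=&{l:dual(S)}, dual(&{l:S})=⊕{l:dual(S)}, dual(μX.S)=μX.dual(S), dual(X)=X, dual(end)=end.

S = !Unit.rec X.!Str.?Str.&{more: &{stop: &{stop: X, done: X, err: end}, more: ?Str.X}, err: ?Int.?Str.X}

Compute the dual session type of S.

!Unit ↦ ?Unit
  rec X ↦ rec X  (binder kept)
    !Str ↦ ?Str
      ?Str ↦ !Str
        &{more,err} ↦ +{more,err}  (offer→select)
          [more]
            &{stop,more} ↦ +{stop,more}  (offer→select)
              [stop]
                &{stop,done,err} ↦ +{stop,done,err}  (offer→select)
                  [stop]
                    X self-dual
                  [done]
                    X self-dual
                  [err]
                    end self-dual
              [more]
                ?Str ↦ !Str
                  X self-dual
          [err]
            ?Int ↦ !Int
              ?Str ↦ !Str
                X self-dual

?Unit.rec X.?Str.!Str.+{more: +{stop: +{stop: X, done: X, err: end}, more: !Str.X}, err: !Int.!Str.X}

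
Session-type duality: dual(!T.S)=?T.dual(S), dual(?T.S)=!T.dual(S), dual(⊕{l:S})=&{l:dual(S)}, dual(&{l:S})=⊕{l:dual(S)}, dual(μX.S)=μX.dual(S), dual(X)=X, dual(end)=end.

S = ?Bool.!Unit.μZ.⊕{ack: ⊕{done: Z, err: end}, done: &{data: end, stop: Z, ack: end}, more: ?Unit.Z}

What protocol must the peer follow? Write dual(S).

?Bool = !Bool
  !Unit = ?Unit
    μZ = μZ  (rec unchanged)
      ⊕{ack,done,more} = &{ack,done,more}  (⊕→&)
        case ack:
          ⊕{done,err} = &{done,err}  (⊕→&)
            case done:
              dual(Z) = Z
            case err:
              dual(end) = end
        case done:
          &{data,stop,ack} = ⊕{data,stop,ack}  (offer→select)
            case data:
              dual(end) = end
            case stop:
              dual(Z) = Z
            case ack:
              dual(end) = end
        case more:
          ?Unit = !Unit
            dual(Z) = Z

!Bool.?Unit.μZ.&{ack: &{done: Z, err: end}, done: ⊕{data: end, stop: Z, ack: end}, more: !Unit.Z}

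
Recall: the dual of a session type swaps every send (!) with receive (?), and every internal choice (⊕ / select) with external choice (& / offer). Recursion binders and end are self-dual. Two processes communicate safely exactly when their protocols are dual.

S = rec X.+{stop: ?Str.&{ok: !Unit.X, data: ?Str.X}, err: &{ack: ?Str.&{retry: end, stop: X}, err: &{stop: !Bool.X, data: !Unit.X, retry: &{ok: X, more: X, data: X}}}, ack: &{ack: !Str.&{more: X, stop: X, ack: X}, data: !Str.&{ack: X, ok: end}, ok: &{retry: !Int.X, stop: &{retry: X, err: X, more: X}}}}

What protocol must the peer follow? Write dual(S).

rec X ↦ rec X  (binder kept)
  +{stop,err,ack} ↦ &{stop,err,ack}  (select→offer)
    [stop]
      ?Str ↦ !Str
        &{ok,data} ↦ +{ok,data}  (external→internal)
          [ok]
            !Unit ↦ ?Unit
              dual(X) = X
          [data]
            ?Str ↦ !Str
              dual(X) = X
    [err]
      &{ack,err} ↦ +{ack,err}  (external→internal)
        [ack]
          ?Str ↦ !Str
            &{retry,stop} ↦ +{retry,stop}  (external→internal)
              [retry]
                dual(end) = end
              [stop]
                dual(X) = X
        [err]
          &{stop,data,retry} ↦ +{stop,data,retry}  (external→internal)
            [stop]
              !Bool ↦ ?Bool
                dual(X) = X
            [data]
              !Unit ↦ ?Unit
                dual(X) = X
            [retry]
              &{ok,more,data} ↦ +{ok,more,data}  (external→internal)
                [ok]
                  dual(X) = X
                [more]
                  dual(X) = X
                [data]
                  dual(X) = X
    [ack]
      &{ack,data,ok} ↦ +{ack,data,ok}  (external→internal)
        [ack]
          !Str ↦ ?Str
            &{more,stop,ack} ↦ +{more,stop,ack}  (external→internal)
              [more]
                dual(X) = X
              [stop]
                dual(X) = X
              [ack]
                dual(X) = X
        [data]
          !Str ↦ ?Str
            &{ack,ok} ↦ +{ack,ok}  (external→internal)
              [ack]
                dual(X) = X
              [ok]
                dual(end) = end
        [ok]
          &{retry,stop} ↦ +{retry,stop}  (external→internal)
            [retry]
              !Int ↦ ?Int
                dual(X) = X
            [stop]
              &{retry,err,more} ↦ +{retry,err,more}  (external→internal)
                [retry]
                  dual(X) = X
                [err]
                  dual(X) = X
                [more]
                  dual(X) = X

rec X.&{stop: !Str.+{ok: ?Unit.X, data: !Str.X}, err: +{ack: !Str.+{retry: end, stop: X}, err: +{stop: ?Bool.X, data: ?Unit.X, retry: +{ok: X, more: X, data: X}}}, ack: +{ack: ?Str.+{more: X, stop: X, ack: X}, data: ?Str.+{ack: X, ok: end}, ok: +{retry: ?Int.X, stop: +{retry: X, err: X, more: X}}}}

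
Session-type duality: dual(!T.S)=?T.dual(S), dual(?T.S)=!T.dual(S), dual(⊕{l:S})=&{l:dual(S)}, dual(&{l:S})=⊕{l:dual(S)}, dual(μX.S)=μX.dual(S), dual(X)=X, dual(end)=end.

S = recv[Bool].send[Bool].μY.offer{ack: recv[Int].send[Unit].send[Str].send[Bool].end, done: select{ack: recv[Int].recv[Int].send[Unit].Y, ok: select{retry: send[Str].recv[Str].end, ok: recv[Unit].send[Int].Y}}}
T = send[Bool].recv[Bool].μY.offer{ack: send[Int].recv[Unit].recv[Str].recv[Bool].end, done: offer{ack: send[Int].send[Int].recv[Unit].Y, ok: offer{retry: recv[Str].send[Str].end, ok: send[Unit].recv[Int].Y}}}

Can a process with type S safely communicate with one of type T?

recv[Bool] | send[Bool]  match
  send[Bool] | recv[Bool]  match
    μY | μY  match (rec unchanged)
      offer{ack,done} | offer{ack,done}  ✗ choice polarity not flipped — not dual

NO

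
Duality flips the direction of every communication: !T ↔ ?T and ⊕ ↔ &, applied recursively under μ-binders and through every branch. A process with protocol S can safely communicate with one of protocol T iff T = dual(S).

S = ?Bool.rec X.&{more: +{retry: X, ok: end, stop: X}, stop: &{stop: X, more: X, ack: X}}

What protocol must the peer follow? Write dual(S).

?Bool → !Bool
  rec X → rec X  (μ self-dual)
    &{more,stop} → +{more,stop}  (offer→select)
      [more]
        +{retry,ok,stop} → &{retry,ok,stop}  (select→offer)
          [retry]
            X self-dual
          [ok]
            end self-dual
          [stop]
            X self-dual
      [stop]
        &{stop,more,ack} → +{stop,more,ack}  (offer→select)
          [stop]
            X self-dual
          [more]
            X self-dual
          [ack]
            X self-dual

!Bool.rec X.+{more: &{retry: X, ok: end, stop: X}, stop: +{stop: X, more: X, ack: X}}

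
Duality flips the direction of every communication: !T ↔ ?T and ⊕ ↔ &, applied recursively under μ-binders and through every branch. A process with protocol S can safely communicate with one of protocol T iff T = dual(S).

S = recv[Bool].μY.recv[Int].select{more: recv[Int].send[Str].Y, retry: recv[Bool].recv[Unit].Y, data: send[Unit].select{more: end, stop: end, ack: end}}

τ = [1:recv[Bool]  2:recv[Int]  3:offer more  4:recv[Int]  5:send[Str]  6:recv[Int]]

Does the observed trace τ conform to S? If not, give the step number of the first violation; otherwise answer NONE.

step 1: recv[Bool]  match  state: μY.…
step 2: recv[Int]  match  state: select{more: recv[Int].send[Str].μY.…, retry: recv[Bool].recv[Unit].μY.…, data: send[Unit].select{more: end, stop: end, ack: end}}
step 3: got offer more, protocol expects select more or select retry or select data  ✗

3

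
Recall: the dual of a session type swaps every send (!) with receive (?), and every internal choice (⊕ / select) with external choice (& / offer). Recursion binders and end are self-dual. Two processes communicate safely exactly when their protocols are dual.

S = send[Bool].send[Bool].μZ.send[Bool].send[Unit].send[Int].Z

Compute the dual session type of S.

send[Bool] = recv[Bool]
  send[Bool] = recv[Bool]
    μZ = μZ  (rec unchanged)
      send[Bool] = recv[Bool]
        send[Unit] = recv[Unit]
          send[Int] = recv[Int]
            Z self-dual

recv[Bool].recv[Bool].μZ.recv[Bool].recv[Unit].recv[Int].Z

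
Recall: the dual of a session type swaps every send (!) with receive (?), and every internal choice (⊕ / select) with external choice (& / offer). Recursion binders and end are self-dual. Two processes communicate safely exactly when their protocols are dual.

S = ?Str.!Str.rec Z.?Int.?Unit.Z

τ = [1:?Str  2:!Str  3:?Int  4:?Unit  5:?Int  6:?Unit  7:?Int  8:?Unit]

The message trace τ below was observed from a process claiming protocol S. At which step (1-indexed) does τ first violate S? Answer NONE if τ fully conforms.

step 1: ?Str  ✓  cont: !Str.rec Z.…
step 2: !Str  ✓  cont: rec Z.…
step 3: ?Int  ✓  cont: ?Unit.rec Z.…
step 4: ?Unit  ✓  cont: rec Z.…
step 5: ?Int  ✓  cont: ?Unit.rec Z.…
step 6: ?Unit  ✓  cont: rec Z.…
step 7: ?Int  ✓  cont: ?Unit.rec Z.…
step 8: ?Unit  ✓  cont: rec Z.…
all 8 steps conform

NONE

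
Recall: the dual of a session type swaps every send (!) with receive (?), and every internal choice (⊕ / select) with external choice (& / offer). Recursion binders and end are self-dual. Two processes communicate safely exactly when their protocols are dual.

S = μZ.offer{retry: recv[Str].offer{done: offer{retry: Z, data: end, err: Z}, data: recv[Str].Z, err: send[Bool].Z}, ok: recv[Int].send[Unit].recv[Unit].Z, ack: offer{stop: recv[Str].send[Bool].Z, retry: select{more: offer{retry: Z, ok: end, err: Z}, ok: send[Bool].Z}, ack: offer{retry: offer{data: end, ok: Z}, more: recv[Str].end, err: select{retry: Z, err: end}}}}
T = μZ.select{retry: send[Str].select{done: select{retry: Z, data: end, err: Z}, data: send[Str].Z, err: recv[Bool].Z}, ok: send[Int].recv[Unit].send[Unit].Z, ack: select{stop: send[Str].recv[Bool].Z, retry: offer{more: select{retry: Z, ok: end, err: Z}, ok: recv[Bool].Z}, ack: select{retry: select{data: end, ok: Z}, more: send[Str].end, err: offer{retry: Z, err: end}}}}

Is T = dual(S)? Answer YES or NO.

YES

μZ ‖ μZ  match (μ self-dual)
  offer{retry,ok,ack} ‖ select{retry,ok,ack}  match labels match
    [retry]
      recv[Str] ‖ send[Str]  match
        offer{done,data,err} ‖ select{done,data,err}  match labels match
          [done]
            offer{retry,data,err} ‖ select{retry,data,err}  match labels match
              [retry]
                Z ‖ Z  match
              [data]
                end ‖ end  match
              [err]
                Z ‖ Z  match
          [data]
            recv[Str] ‖ send[Str]  match
              Z ‖ Z  match
          [err]
            send[Bool] ‖ recv[Bool]  match
              Z ‖ Z  match
    [ok]
      recv[Int] ‖ send[Int]  match
        send[Unit] ‖ recv[Unit]  match
          recv[Unit] ‖ send[Unit]  match
            Z ‖ Z  match
    [ack]
      offer{stop,retry,ack} ‖ select{stop,retry,ack}  match labels match
        [stop]
          recv[Str] ‖ send[Str]  match
            send[Bool] ‖ recv[Bool]  match
              Z ‖ Z  match
        [retry]
          select{more,ok} ‖ offer{more,ok}  match labels match
            [more]
              offer{retry,ok,err} ‖ select{retry,ok,err}  match labels match
                [retry]
                  Z ‖ Z  match
                [ok]
                  end ‖ end  match
                [err]
                  Z ‖ Z  match
            [ok]
              send[Bool] ‖ recv[Bool]  match
                Z ‖ Z  match
        [ack]
          offer{retry,more,err} ‖ select{retry,more,err}  match labels match
            [retry]
              offer{data,ok} ‖ select{data,ok}  match labels match
                [data]
                  end ‖ end  match
                [ok]
                  Z ‖ Z  match
            [more]
              recv[Str] ‖ send[Str]  match
                end ‖ end  match
            [err]
              select{retry,err} ‖ offer{retry,err}  match labels match
                [retry]
                  Z ‖ Z  match
                [err]
                  end ‖ end  match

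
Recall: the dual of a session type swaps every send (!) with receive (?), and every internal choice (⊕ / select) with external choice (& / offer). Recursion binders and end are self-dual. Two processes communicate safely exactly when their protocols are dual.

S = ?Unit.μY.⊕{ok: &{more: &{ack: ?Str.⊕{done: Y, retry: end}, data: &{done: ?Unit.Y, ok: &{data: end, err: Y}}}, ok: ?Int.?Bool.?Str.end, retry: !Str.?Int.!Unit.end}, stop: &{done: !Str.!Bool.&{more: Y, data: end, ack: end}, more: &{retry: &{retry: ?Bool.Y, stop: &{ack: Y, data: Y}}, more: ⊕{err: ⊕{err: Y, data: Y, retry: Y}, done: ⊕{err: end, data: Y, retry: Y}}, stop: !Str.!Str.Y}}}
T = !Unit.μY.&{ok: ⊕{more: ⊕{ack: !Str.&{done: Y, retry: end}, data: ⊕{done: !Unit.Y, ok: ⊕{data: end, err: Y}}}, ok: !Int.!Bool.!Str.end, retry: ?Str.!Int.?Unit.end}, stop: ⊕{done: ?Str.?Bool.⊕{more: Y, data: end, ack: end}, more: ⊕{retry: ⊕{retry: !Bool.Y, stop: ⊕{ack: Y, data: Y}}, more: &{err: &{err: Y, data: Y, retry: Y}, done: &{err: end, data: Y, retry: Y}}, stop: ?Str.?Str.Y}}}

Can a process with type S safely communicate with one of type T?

?Unit ‖ !Unit  ok
  μY ‖ μY  ok (binder kept)
    ⊕{ok,stop} ‖ &{ok,stop}  ok label sets agree
      case ok:
        &{more,ok,retry} ‖ ⊕{more,ok,retry}  ok label sets agree
          case more:
            &{ack,data} ‖ ⊕{ack,data}  ok label sets agree
              case ack:
                ?Str ‖ !Str  ok
                  ⊕{done,retry} ‖ &{done,retry}  ok label sets agree
                    case done:
                      Y ‖ Y  ok
                    case retry:
                      end ‖ end  ok
              case data:
                &{done,ok} ‖ ⊕{done,ok}  ok label sets agree
                  case done:
                    ?Unit ‖ !Unit  ok
                      Y ‖ Y  ok
                  case ok:
                    &{data,err} ‖ ⊕{data,err}  ok label sets agree
                      case data:
                        end ‖ end  ok
                      case err:
                        Y ‖ Y  ok
          case ok:
            ?Int ‖ !Int  ok
              ?Bool ‖ !Bool  ok
                ?Str ‖ !Str  ok
                  end ‖ end  ok
          case retry:
            !Str ‖ ?Str  ok
              ?Int ‖ !Int  ok
                !Unit ‖ ?Unit  ok
                  end ‖ end  ok
      case stop:
        &{done,more} ‖ ⊕{done,more}  ok label sets agree
          case done:
            !Str ‖ ?Str  ok
              !Bool ‖ ?Bool  ok
                &{more,data,ack} ‖ ⊕{more,data,ack}  ok label sets agree
                  case more:
                    Y ‖ Y  ok
                  case data:
                    end ‖ end  ok
                  case ack:
                    end ‖ end  ok
          case more:
            &{retry,more,stop} ‖ ⊕{retry,more,stop}  ok label sets agree
              case retry:
                &{retry,stop} ‖ ⊕{retry,stop}  ok label sets agree
                  case retry:
                    ?Bool ‖ !Bool  ok
                      Y ‖ Y  ok
                  case stop:
                    &{ack,data} ‖ ⊕{ack,data}  ok label sets agree
                      case ack:
                        Y ‖ Y  ok
                      case data:
                        Y ‖ Y  ok
              case more:
                ⊕{err,done} ‖ &{err,done}  ok label sets agree
                  case err:
                    ⊕{err,data,retry} ‖ &{err,data,retry}  ok label sets agree
                      case err:
                        Y ‖ Y  ok
                      case data:
                        Y ‖ Y  ok
                      case retry:
                        Y ‖ Y  ok
                  case done:
                    ⊕{err,data,retry} ‖ &{err,data,retry}  ok label sets agree
                      case err:
                        end ‖ end  ok
                      case data:
                        Y ‖ Y  ok
                      case retry:
                        Y ‖ Y  ok
              case stop:
                !Str ‖ ?Str  ok
                  !Str ‖ ?Str  ok
                    Y ‖ Y  ok

YES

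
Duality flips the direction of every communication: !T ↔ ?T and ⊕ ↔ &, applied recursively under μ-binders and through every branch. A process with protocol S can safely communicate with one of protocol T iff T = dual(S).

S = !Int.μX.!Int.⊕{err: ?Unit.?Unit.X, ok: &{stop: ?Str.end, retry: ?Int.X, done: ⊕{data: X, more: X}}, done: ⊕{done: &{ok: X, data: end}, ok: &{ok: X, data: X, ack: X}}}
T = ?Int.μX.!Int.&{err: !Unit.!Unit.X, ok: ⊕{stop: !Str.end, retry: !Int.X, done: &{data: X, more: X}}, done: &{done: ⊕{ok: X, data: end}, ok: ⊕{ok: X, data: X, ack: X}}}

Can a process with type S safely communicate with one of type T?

NO

!Int ‖ ?Int  ok
  μX ‖ μX  ok (rec unchanged)
    !Int ‖ !Int  ✗ same direction on both sides — not dual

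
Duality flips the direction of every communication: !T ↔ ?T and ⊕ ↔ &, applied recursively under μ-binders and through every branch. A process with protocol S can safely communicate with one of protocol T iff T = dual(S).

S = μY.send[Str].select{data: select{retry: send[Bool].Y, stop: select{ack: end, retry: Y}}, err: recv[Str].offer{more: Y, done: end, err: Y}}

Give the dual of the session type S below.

μY.recv[Str].offer{data: offer{retry: recv[Bool].Y, stop: offer{ack: end, retry: Y}}, err: send[Str].select{more: Y, done: end, err: Y}}

μY = μY  (μ self-dual)
  send[Str] = recv[Str]
    select{data,err} = offer{data,err}  (internal→external)
      case data:
        select{retry,stop} = offer{retry,stop}  (internal→external)
          case retry:
            send[Bool] = recv[Bool]
              Y ↦ Y
          case stop:
            select{ack,retry} = offer{ack,retry}  (internal→external)
              case ack:
                end ↦ end
              case retry:
                Y ↦ Y
      case err:
        recv[Str] = send[Str]
          offer{more,done,err} = select{more,done,err}  (&→⊕)
            case more:
              Y ↦ Y
            case done:
              end ↦ end
            case err:
              Y ↦ Y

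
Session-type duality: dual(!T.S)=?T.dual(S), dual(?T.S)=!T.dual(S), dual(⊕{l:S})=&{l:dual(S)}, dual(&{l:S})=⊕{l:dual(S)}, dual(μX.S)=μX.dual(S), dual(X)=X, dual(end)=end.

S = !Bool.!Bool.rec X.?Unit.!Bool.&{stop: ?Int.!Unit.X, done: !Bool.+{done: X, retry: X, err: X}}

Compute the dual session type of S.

?Bool.?Bool.rec X.!Unit.?Bool.+{stop: !Int.?Unit.X, done: ?Bool.&{done: X, retry: X, err: X}}

!Bool = ?Bool
  !Bool = ?Bool
    rec X = rec X  (μ self-dual)
      ?Unit = !Unit
        !Bool = ?Bool
          &{stop,done} = +{stop,done}  (&→⊕)
            • stop:
              ?Int = !Int
                !Unit = ?Unit
                  dual(X) = X
            • done:
              !Bool = ?Bool
                +{done,retry,err} = &{done,retry,err}  (⊕→&)
                  • done:
                    dual(X) = X
                  • retry:
                    dual(X) = X
                  • err:
                    dual(X) = X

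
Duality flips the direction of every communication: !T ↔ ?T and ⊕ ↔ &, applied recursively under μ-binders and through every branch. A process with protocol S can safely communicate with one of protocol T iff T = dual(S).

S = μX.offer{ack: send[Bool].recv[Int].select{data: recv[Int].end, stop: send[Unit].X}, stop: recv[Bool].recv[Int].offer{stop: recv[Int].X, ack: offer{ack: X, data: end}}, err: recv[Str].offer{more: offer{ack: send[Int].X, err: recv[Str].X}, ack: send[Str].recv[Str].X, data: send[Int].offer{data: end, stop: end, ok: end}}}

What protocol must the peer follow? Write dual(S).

μX → μX  (rec unchanged)
  offer{ack,stop,err} → select{ack,stop,err}  (offer→select)
    • ack:
      send[Bool] → recv[Bool]
        recv[Int] → send[Int]
          select{data,stop} → offer{data,stop}  (internal→external)
            • data:
              recv[Int] → send[Int]
                end ↦ end
            • stop:
              send[Unit] → recv[Unit]
                X ↦ X
    • stop:
      recv[Bool] → send[Bool]
        recv[Int] → send[Int]
          offer{stop,ack} → select{stop,ack}  (offer→select)
            • stop:
              recv[Int] → send[Int]
                X ↦ X
            • ack:
              offer{ack,data} → select{ack,data}  (offer→select)
                • ack:
                  X ↦ X
                • data:
                  end ↦ end
    • err:
      recv[Str] → send[Str]
        offer{more,ack,data} → select{more,ack,data}  (offer→select)
          • more:
            offer{ack,err} → select{ack,err}  (offer→select)
              • ack:
                send[Int] → recv[Int]
                  X ↦ X
              • err:
                recv[Str] → send[Str]
                  X ↦ X
          • ack:
            send[Str] → recv[Str]
              recv[Str] → send[Str]
                X ↦ X
          • data:
            send[Int] → recv[Int]
              offer{data,stop,ok} → select{data,stop,ok}  (offer→select)
                • data:
                  end ↦ end
                • stop:
                  end ↦ end
                • ok:
                  end ↦ end

μX.select{ack: recv[Bool].send[Int].offer{data: send[Int].end, stop: recv[Unit].X}, stop: send[Bool].send[Int].select{stop: send[Int].X, ack: select{ack: X, data: end}}, err: send[Str].select{more: select{ack: recv[Int].X, err: send[Str].X}, ack: recv[Str].send[Str].X, data: recv[Int].select{data: end, stop: end, ok: end}}}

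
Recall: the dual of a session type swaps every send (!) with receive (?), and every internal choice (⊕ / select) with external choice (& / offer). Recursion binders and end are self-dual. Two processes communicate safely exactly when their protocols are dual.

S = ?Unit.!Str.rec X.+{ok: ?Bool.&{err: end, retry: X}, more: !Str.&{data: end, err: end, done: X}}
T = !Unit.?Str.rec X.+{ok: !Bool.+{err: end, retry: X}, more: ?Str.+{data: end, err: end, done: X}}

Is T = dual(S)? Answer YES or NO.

?Unit | !Unit  ok
  !Str | ?Str  ok
    rec X | rec X  ok (μ self-dual)
      +{ok,more} | +{ok,more}  ✗ choice polarity not flipped — not dual

NO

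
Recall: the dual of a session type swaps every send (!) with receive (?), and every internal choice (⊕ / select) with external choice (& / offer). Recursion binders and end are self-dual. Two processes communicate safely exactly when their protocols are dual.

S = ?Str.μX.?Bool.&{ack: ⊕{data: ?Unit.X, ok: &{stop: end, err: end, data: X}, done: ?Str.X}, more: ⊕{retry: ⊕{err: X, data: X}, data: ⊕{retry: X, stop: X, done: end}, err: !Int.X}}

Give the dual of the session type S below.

?Str = !Str
  μX = μX  (μ self-dual)
    ?Bool = !Bool
      &{ack,more} = ⊕{ack,more}  (&→⊕)
        • ack:
          ⊕{data,ok,done} = &{data,ok,done}  (internal→external)
            • data:
              ?Unit = !Unit
                X ↦ X
            • ok:
              &{stop,err,data} = ⊕{stop,err,data}  (&→⊕)
                • stop:
                  end ↦ end
                • err:
                  end ↦ end
                • data:
                  X ↦ X
            • done:
              ?Str = !Str
                X ↦ X
        • more:
          ⊕{retry,data,err} = &{retry,data,err}  (internal→external)
            • retry:
              ⊕{err,data} = &{err,data}  (internal→external)
                • err:
                  X ↦ X
                • data:
                  X ↦ X
            • data:
              ⊕{retry,stop,done} = &{retry,stop,done}  (internal→external)
                • retry:
                  X ↦ X
                • stop:
                  X ↦ X
                • done:
                  end ↦ end
            • err:
              !Int = ?Int
                X ↦ X

!Str.μX.!Bool.⊕{ack: &{data: !Unit.X, ok: ⊕{stop: end, err: end, data: X}, done: !Str.X}, more: &{retry: &{err: X, data: X}, data: &{retry: X, stop: X, done: end}, err: ?Int.X}}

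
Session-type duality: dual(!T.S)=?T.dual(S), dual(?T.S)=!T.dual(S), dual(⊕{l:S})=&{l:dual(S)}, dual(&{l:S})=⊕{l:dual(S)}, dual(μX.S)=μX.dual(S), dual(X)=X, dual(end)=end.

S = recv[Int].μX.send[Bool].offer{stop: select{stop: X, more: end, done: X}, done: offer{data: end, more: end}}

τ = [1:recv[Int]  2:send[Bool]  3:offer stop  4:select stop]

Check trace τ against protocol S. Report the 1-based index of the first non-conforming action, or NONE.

step 1: recv[Int]  ok  cont: μX.…
step 2: send[Bool]  ok  cont: offer{stop: select{stop: μX.…, more: end, done: μX.…}, done: offer{data: end, more: end}}
step 3: offer stop  ok  cont: select{stop: μX.…, more: end, done: μX.…}
step 4: select stop  ok  cont: μX.…
all 4 steps conform

NONE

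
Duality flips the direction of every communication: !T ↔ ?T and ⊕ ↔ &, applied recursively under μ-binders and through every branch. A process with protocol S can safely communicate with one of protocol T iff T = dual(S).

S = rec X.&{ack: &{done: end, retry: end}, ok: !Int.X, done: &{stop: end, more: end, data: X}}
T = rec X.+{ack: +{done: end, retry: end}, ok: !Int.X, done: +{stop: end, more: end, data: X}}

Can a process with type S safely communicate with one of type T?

rec X vs rec X  ✓ (μ self-dual)
  &{ack,ok,done} vs +{ack,ok,done}  ✓ label sets agree
    [ack]
      &{done,retry} vs +{done,retry}  ✓ label sets agree
        [done]
          end vs end  ✓
        [retry]
          end vs end  ✓
    [ok]
      !Int vs !Int  ✗ same direction on both sides — not dual

NO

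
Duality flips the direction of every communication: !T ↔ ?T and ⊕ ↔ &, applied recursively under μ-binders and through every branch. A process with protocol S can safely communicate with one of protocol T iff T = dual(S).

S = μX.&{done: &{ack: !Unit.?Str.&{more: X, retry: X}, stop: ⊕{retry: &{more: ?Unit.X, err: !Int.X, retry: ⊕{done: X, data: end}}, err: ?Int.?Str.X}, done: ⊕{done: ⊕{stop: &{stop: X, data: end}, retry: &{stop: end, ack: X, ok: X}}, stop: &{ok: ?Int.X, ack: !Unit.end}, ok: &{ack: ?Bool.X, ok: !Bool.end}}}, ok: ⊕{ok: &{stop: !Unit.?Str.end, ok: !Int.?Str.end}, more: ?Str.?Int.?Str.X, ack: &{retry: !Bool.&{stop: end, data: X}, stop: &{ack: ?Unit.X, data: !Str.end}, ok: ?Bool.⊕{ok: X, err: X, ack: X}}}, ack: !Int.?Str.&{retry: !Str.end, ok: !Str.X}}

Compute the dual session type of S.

μX.⊕{done: ⊕{ack: ?Unit.!Str.⊕{more: X, retry: X}, stop: &{retry: ⊕{more: !Unit.X, err: ?Int.X, retry: &{done: X, data: end}}, err: !Int.!Str.X}, done: &{done: &{stop: ⊕{stop: X, data: end}, retry: ⊕{stop: end, ack: X, ok: X}}, stop: ⊕{ok: !Int.X, ack: ?Unit.end}, ok: ⊕{ack: !Bool.X, ok: ?Bool.end}}}, ok: &{ok: ⊕{stop: ?Unit.!Str.end, ok: ?Int.!Str.end}, more: !Str.!Int.!Str.X, ack: ⊕{retry: ?Bool.⊕{stop: end, data: X}, stop: ⊕{ack: !Unit.X, data: ?Str.end}, ok: !Bool.&{ok: X, err: X, ack: X}}}, ack: ?Int.!Str.⊕{retry: ?Str.end, ok: ?Str.X}}

μX → μX  (binder kept)
  &{done,ok,ack} → ⊕{done,ok,ack}  (external→internal)
    case done:
      &{ack,stop,done} → ⊕{ack,stop,done}  (external→internal)
        case ack:
          !Unit → ?Unit
            ?Str → !Str
              &{more,retry} → ⊕{more,retry}  (external→internal)
                case more:
                  X self-dual
                case retry:
                  X self-dual
        case stop:
          ⊕{retry,err} → &{retry,err}  (⊕→&)
            case retry:
              &{more,err,retry} → ⊕{more,err,retry}  (external→internal)
                case more:
                  ?Unit → !Unit
                    X self-dual
                case err:
                  !Int → ?Int
                    X self-dual
                case retry:
                  ⊕{done,data} → &{done,data}  (⊕→&)
                    case done:
                      X self-dual
                    case data:
                      end self-dual
            case err:
              ?Int → !Int
                ?Str → !Str
                  X self-dual
        case done:
          ⊕{done,stop,ok} → &{done,stop,ok}  (⊕→&)
            case done:
              ⊕{stop,retry} → &{stop,retry}  (⊕→&)
                case stop:
                  &{stop,data} → ⊕{stop,data}  (external→internal)
                    case stop:
                      X self-dual
                    case data:
                      end self-dual
                case retry:
                  &{stop,ack,ok} → ⊕{stop,ack,ok}  (external→internal)
                    case stop:
                      end self-dual
                    case ack:
                      X self-dual
                    case ok:
                      X self-dual
            case stop:
              &{ok,ack} → ⊕{ok,ack}  (external→internal)
                case ok:
                  ?Int → !Int
                    X self-dual
                case ack:
                  !Unit → ?Unit
                    end self-dual
            case ok:
              &{ack,ok} → ⊕{ack,ok}  (external→internal)
                case ack:
                  ?Bool → !Bool
                    X self-dual
                case ok:
                  !Bool → ?Bool
                    end self-dual
    case ok:
      ⊕{ok,more,ack} → &{ok,more,ack}  (⊕→&)
        case ok:
          &{stop,ok} → ⊕{stop,ok}  (external→internal)
            case stop:
              !Unit → ?Unit
                ?Str → !Str
                  end self-dual
            case ok:
              !Int → ?Int
                ?Str → !Str
                  end self-dual
        case more:
          ?Str → !Str
            ?Int → !Int
              ?Str → !Str
                X self-dual
        case ack:
          &{retry,stop,ok} → ⊕{retry,stop,ok}  (external→internal)
            case retry:
              !Bool → ?Bool
                &{stop,data} → ⊕{stop,data}  (external→internal)
                  case stop:
                    end self-dual
                  case data:
                    X self-dual
            case stop:
              &{ack,data} → ⊕{ack,data}  (external→internal)
                case ack:
                  ?Unit → !Unit
                    X self-dual
                case data:
                  !Str → ?Str
                    end self-dual
            case ok:
              ?Bool → !Bool
                ⊕{ok,err,ack} → &{ok,err,ack}  (⊕→&)
                  case ok:
                    X self-dual
                  case err:
                    X self-dual
                  case ack:
                    X self-dual
    case ack:
      !Int → ?Int
        ?Str → !Str
          &{retry,ok} → ⊕{retry,ok}  (external→internal)
            case retry:
              !Str → ?Str
                end self-dual
            case ok:
              !Str → ?Str
                X self-dual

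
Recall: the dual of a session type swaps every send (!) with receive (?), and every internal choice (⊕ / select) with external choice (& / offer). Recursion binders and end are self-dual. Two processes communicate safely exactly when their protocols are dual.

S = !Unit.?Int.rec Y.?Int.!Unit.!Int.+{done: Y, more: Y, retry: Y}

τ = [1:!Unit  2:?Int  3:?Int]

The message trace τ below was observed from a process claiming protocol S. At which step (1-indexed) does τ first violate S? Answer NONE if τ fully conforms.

NONE

@1 !Unit  ✓  residual = ?Int.rec Y.…
@2 ?Int  ✓  residual = rec Y.…
@3 ?Int  ✓  residual = !Unit.!Int.+{done: rec Y.…, more: rec Y.…, retry: rec Y.…}
all 3 steps conform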